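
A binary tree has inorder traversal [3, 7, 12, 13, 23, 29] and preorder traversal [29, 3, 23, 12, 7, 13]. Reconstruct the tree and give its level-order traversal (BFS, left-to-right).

Inorder:  [3, 7, 12, 13, 23, 29]
Preorder: [29, 3, 23, 12, 7, 13]
Algorithm: preorder visits root first, so consume preorder in order;
for each root, split the current inorder slice at that value into
left-subtree inorder and right-subtree inorder, then recurse.
Recursive splits:
  root=29; inorder splits into left=[3, 7, 12, 13, 23], right=[]
  root=3; inorder splits into left=[], right=[7, 12, 13, 23]
  root=23; inorder splits into left=[7, 12, 13], right=[]
  root=12; inorder splits into left=[7], right=[13]
  root=7; inorder splits into left=[], right=[]
  root=13; inorder splits into left=[], right=[]
Reconstructed level-order: [29, 3, 23, 12, 7, 13]


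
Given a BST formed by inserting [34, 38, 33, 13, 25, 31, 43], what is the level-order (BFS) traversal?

Tree insertion order: [34, 38, 33, 13, 25, 31, 43]
Tree (level-order array): [34, 33, 38, 13, None, None, 43, None, 25, None, None, None, 31]
BFS from the root, enqueuing left then right child of each popped node:
  queue [34] -> pop 34, enqueue [33, 38], visited so far: [34]
  queue [33, 38] -> pop 33, enqueue [13], visited so far: [34, 33]
  queue [38, 13] -> pop 38, enqueue [43], visited so far: [34, 33, 38]
  queue [13, 43] -> pop 13, enqueue [25], visited so far: [34, 33, 38, 13]
  queue [43, 25] -> pop 43, enqueue [none], visited so far: [34, 33, 38, 13, 43]
  queue [25] -> pop 25, enqueue [31], visited so far: [34, 33, 38, 13, 43, 25]
  queue [31] -> pop 31, enqueue [none], visited so far: [34, 33, 38, 13, 43, 25, 31]
Result: [34, 33, 38, 13, 43, 25, 31]


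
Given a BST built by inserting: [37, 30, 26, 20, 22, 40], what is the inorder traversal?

Tree insertion order: [37, 30, 26, 20, 22, 40]
Tree (level-order array): [37, 30, 40, 26, None, None, None, 20, None, None, 22]
Inorder traversal: [20, 22, 26, 30, 37, 40]


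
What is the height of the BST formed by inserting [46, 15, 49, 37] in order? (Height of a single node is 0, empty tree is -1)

Insertion order: [46, 15, 49, 37]
Tree (level-order array): [46, 15, 49, None, 37]
Compute height bottom-up (empty subtree = -1):
  height(37) = 1 + max(-1, -1) = 0
  height(15) = 1 + max(-1, 0) = 1
  height(49) = 1 + max(-1, -1) = 0
  height(46) = 1 + max(1, 0) = 2
Height = 2


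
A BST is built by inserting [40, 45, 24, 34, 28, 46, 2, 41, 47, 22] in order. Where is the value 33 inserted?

Starting tree (level order): [40, 24, 45, 2, 34, 41, 46, None, 22, 28, None, None, None, None, 47]
Insertion path: 40 -> 24 -> 34 -> 28
Result: insert 33 as right child of 28
Final tree (level order): [40, 24, 45, 2, 34, 41, 46, None, 22, 28, None, None, None, None, 47, None, None, None, 33]


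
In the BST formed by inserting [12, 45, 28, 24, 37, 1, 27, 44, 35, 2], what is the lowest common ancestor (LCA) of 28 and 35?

Tree insertion order: [12, 45, 28, 24, 37, 1, 27, 44, 35, 2]
Tree (level-order array): [12, 1, 45, None, 2, 28, None, None, None, 24, 37, None, 27, 35, 44]
In a BST, the LCA of p=28, q=35 is the first node v on the
root-to-leaf path with p <= v <= q (go left if both < v, right if both > v).
Walk from root:
  at 12: both 28 and 35 > 12, go right
  at 45: both 28 and 35 < 45, go left
  at 28: 28 <= 28 <= 35, this is the LCA
LCA = 28


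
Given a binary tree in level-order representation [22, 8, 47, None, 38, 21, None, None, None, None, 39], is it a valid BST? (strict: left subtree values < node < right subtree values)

Level-order array: [22, 8, 47, None, 38, 21, None, None, None, None, 39]
Validate using subtree bounds (lo, hi): at each node, require lo < value < hi,
then recurse left with hi=value and right with lo=value.
Preorder trace (stopping at first violation):
  at node 22 with bounds (-inf, +inf): OK
  at node 8 with bounds (-inf, 22): OK
  at node 38 with bounds (8, 22): VIOLATION
Node 38 violates its bound: not (8 < 38 < 22).
Result: Not a valid BST


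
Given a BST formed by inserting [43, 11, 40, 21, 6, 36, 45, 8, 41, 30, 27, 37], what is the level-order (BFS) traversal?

Tree insertion order: [43, 11, 40, 21, 6, 36, 45, 8, 41, 30, 27, 37]
Tree (level-order array): [43, 11, 45, 6, 40, None, None, None, 8, 21, 41, None, None, None, 36, None, None, 30, 37, 27]
BFS from the root, enqueuing left then right child of each popped node:
  queue [43] -> pop 43, enqueue [11, 45], visited so far: [43]
  queue [11, 45] -> pop 11, enqueue [6, 40], visited so far: [43, 11]
  queue [45, 6, 40] -> pop 45, enqueue [none], visited so far: [43, 11, 45]
  queue [6, 40] -> pop 6, enqueue [8], visited so far: [43, 11, 45, 6]
  queue [40, 8] -> pop 40, enqueue [21, 41], visited so far: [43, 11, 45, 6, 40]
  queue [8, 21, 41] -> pop 8, enqueue [none], visited so far: [43, 11, 45, 6, 40, 8]
  queue [21, 41] -> pop 21, enqueue [36], visited so far: [43, 11, 45, 6, 40, 8, 21]
  queue [41, 36] -> pop 41, enqueue [none], visited so far: [43, 11, 45, 6, 40, 8, 21, 41]
  queue [36] -> pop 36, enqueue [30, 37], visited so far: [43, 11, 45, 6, 40, 8, 21, 41, 36]
  queue [30, 37] -> pop 30, enqueue [27], visited so far: [43, 11, 45, 6, 40, 8, 21, 41, 36, 30]
  queue [37, 27] -> pop 37, enqueue [none], visited so far: [43, 11, 45, 6, 40, 8, 21, 41, 36, 30, 37]
  queue [27] -> pop 27, enqueue [none], visited so far: [43, 11, 45, 6, 40, 8, 21, 41, 36, 30, 37, 27]
Result: [43, 11, 45, 6, 40, 8, 21, 41, 36, 30, 37, 27]


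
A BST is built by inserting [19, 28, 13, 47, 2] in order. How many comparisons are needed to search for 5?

Search path for 5: 19 -> 13 -> 2
Found: False
Comparisons: 3


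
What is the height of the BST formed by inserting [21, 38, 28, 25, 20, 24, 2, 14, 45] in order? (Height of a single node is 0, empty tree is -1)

Insertion order: [21, 38, 28, 25, 20, 24, 2, 14, 45]
Tree (level-order array): [21, 20, 38, 2, None, 28, 45, None, 14, 25, None, None, None, None, None, 24]
Compute height bottom-up (empty subtree = -1):
  height(14) = 1 + max(-1, -1) = 0
  height(2) = 1 + max(-1, 0) = 1
  height(20) = 1 + max(1, -1) = 2
  height(24) = 1 + max(-1, -1) = 0
  height(25) = 1 + max(0, -1) = 1
  height(28) = 1 + max(1, -1) = 2
  height(45) = 1 + max(-1, -1) = 0
  height(38) = 1 + max(2, 0) = 3
  height(21) = 1 + max(2, 3) = 4
Height = 4


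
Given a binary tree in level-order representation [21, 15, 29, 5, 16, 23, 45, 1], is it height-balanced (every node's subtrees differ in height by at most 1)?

Tree (level-order array): [21, 15, 29, 5, 16, 23, 45, 1]
Definition: a tree is height-balanced if, at every node, |h(left) - h(right)| <= 1 (empty subtree has height -1).
Bottom-up per-node check:
  node 1: h_left=-1, h_right=-1, diff=0 [OK], height=0
  node 5: h_left=0, h_right=-1, diff=1 [OK], height=1
  node 16: h_left=-1, h_right=-1, diff=0 [OK], height=0
  node 15: h_left=1, h_right=0, diff=1 [OK], height=2
  node 23: h_left=-1, h_right=-1, diff=0 [OK], height=0
  node 45: h_left=-1, h_right=-1, diff=0 [OK], height=0
  node 29: h_left=0, h_right=0, diff=0 [OK], height=1
  node 21: h_left=2, h_right=1, diff=1 [OK], height=3
All nodes satisfy the balance condition.
Result: Balanced


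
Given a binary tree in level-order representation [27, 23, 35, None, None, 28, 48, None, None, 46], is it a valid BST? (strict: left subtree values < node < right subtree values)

Level-order array: [27, 23, 35, None, None, 28, 48, None, None, 46]
Validate using subtree bounds (lo, hi): at each node, require lo < value < hi,
then recurse left with hi=value and right with lo=value.
Preorder trace (stopping at first violation):
  at node 27 with bounds (-inf, +inf): OK
  at node 23 with bounds (-inf, 27): OK
  at node 35 with bounds (27, +inf): OK
  at node 28 with bounds (27, 35): OK
  at node 48 with bounds (35, +inf): OK
  at node 46 with bounds (35, 48): OK
No violation found at any node.
Result: Valid BST


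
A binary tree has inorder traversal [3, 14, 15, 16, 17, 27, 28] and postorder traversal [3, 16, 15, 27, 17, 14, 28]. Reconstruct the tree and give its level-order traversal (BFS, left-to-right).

Inorder:   [3, 14, 15, 16, 17, 27, 28]
Postorder: [3, 16, 15, 27, 17, 14, 28]
Algorithm: postorder visits root last, so walk postorder right-to-left;
each value is the root of the current inorder slice — split it at that
value, recurse on the right subtree first, then the left.
Recursive splits:
  root=28; inorder splits into left=[3, 14, 15, 16, 17, 27], right=[]
  root=14; inorder splits into left=[3], right=[15, 16, 17, 27]
  root=17; inorder splits into left=[15, 16], right=[27]
  root=27; inorder splits into left=[], right=[]
  root=15; inorder splits into left=[], right=[16]
  root=16; inorder splits into left=[], right=[]
  root=3; inorder splits into left=[], right=[]
Reconstructed level-order: [28, 14, 3, 17, 15, 27, 16]


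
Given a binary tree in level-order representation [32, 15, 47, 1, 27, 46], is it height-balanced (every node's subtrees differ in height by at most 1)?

Tree (level-order array): [32, 15, 47, 1, 27, 46]
Definition: a tree is height-balanced if, at every node, |h(left) - h(right)| <= 1 (empty subtree has height -1).
Bottom-up per-node check:
  node 1: h_left=-1, h_right=-1, diff=0 [OK], height=0
  node 27: h_left=-1, h_right=-1, diff=0 [OK], height=0
  node 15: h_left=0, h_right=0, diff=0 [OK], height=1
  node 46: h_left=-1, h_right=-1, diff=0 [OK], height=0
  node 47: h_left=0, h_right=-1, diff=1 [OK], height=1
  node 32: h_left=1, h_right=1, diff=0 [OK], height=2
All nodes satisfy the balance condition.
Result: Balanced


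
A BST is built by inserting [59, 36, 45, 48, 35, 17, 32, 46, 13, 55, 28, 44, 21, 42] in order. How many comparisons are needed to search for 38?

Search path for 38: 59 -> 36 -> 45 -> 44 -> 42
Found: False
Comparisons: 5


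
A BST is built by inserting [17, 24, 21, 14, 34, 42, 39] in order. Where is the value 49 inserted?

Starting tree (level order): [17, 14, 24, None, None, 21, 34, None, None, None, 42, 39]
Insertion path: 17 -> 24 -> 34 -> 42
Result: insert 49 as right child of 42
Final tree (level order): [17, 14, 24, None, None, 21, 34, None, None, None, 42, 39, 49]


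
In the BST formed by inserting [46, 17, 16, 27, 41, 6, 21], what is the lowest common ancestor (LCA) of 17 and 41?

Tree insertion order: [46, 17, 16, 27, 41, 6, 21]
Tree (level-order array): [46, 17, None, 16, 27, 6, None, 21, 41]
In a BST, the LCA of p=17, q=41 is the first node v on the
root-to-leaf path with p <= v <= q (go left if both < v, right if both > v).
Walk from root:
  at 46: both 17 and 41 < 46, go left
  at 17: 17 <= 17 <= 41, this is the LCA
LCA = 17


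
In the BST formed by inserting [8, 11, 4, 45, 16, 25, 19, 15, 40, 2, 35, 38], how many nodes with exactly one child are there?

Tree built from: [8, 11, 4, 45, 16, 25, 19, 15, 40, 2, 35, 38]
Tree (level-order array): [8, 4, 11, 2, None, None, 45, None, None, 16, None, 15, 25, None, None, 19, 40, None, None, 35, None, None, 38]
Rule: These are nodes with exactly 1 non-null child.
Per-node child counts:
  node 8: 2 child(ren)
  node 4: 1 child(ren)
  node 2: 0 child(ren)
  node 11: 1 child(ren)
  node 45: 1 child(ren)
  node 16: 2 child(ren)
  node 15: 0 child(ren)
  node 25: 2 child(ren)
  node 19: 0 child(ren)
  node 40: 1 child(ren)
  node 35: 1 child(ren)
  node 38: 0 child(ren)
Matching nodes: [4, 11, 45, 40, 35]
Count of nodes with exactly one child: 5


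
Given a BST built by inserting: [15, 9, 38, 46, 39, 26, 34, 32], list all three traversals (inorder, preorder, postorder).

Tree insertion order: [15, 9, 38, 46, 39, 26, 34, 32]
Tree (level-order array): [15, 9, 38, None, None, 26, 46, None, 34, 39, None, 32]
Inorder (L, root, R): [9, 15, 26, 32, 34, 38, 39, 46]
Preorder (root, L, R): [15, 9, 38, 26, 34, 32, 46, 39]
Postorder (L, R, root): [9, 32, 34, 26, 39, 46, 38, 15]


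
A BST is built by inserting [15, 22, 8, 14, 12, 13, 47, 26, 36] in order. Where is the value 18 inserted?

Starting tree (level order): [15, 8, 22, None, 14, None, 47, 12, None, 26, None, None, 13, None, 36]
Insertion path: 15 -> 22
Result: insert 18 as left child of 22
Final tree (level order): [15, 8, 22, None, 14, 18, 47, 12, None, None, None, 26, None, None, 13, None, 36]


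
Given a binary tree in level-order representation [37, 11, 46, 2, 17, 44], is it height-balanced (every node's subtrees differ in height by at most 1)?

Tree (level-order array): [37, 11, 46, 2, 17, 44]
Definition: a tree is height-balanced if, at every node, |h(left) - h(right)| <= 1 (empty subtree has height -1).
Bottom-up per-node check:
  node 2: h_left=-1, h_right=-1, diff=0 [OK], height=0
  node 17: h_left=-1, h_right=-1, diff=0 [OK], height=0
  node 11: h_left=0, h_right=0, diff=0 [OK], height=1
  node 44: h_left=-1, h_right=-1, diff=0 [OK], height=0
  node 46: h_left=0, h_right=-1, diff=1 [OK], height=1
  node 37: h_left=1, h_right=1, diff=0 [OK], height=2
All nodes satisfy the balance condition.
Result: Balanced


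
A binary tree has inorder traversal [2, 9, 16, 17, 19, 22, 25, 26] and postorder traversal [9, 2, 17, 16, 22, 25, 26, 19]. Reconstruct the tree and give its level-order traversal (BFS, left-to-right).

Inorder:   [2, 9, 16, 17, 19, 22, 25, 26]
Postorder: [9, 2, 17, 16, 22, 25, 26, 19]
Algorithm: postorder visits root last, so walk postorder right-to-left;
each value is the root of the current inorder slice — split it at that
value, recurse on the right subtree first, then the left.
Recursive splits:
  root=19; inorder splits into left=[2, 9, 16, 17], right=[22, 25, 26]
  root=26; inorder splits into left=[22, 25], right=[]
  root=25; inorder splits into left=[22], right=[]
  root=22; inorder splits into left=[], right=[]
  root=16; inorder splits into left=[2, 9], right=[17]
  root=17; inorder splits into left=[], right=[]
  root=2; inorder splits into left=[], right=[9]
  root=9; inorder splits into left=[], right=[]
Reconstructed level-order: [19, 16, 26, 2, 17, 25, 9, 22]


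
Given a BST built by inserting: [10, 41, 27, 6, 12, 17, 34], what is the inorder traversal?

Tree insertion order: [10, 41, 27, 6, 12, 17, 34]
Tree (level-order array): [10, 6, 41, None, None, 27, None, 12, 34, None, 17]
Inorder traversal: [6, 10, 12, 17, 27, 34, 41]


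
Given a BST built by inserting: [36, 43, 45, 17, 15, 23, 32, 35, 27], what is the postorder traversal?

Tree insertion order: [36, 43, 45, 17, 15, 23, 32, 35, 27]
Tree (level-order array): [36, 17, 43, 15, 23, None, 45, None, None, None, 32, None, None, 27, 35]
Postorder traversal: [15, 27, 35, 32, 23, 17, 45, 43, 36]


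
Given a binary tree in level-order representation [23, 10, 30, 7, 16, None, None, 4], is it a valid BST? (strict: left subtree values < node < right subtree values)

Level-order array: [23, 10, 30, 7, 16, None, None, 4]
Validate using subtree bounds (lo, hi): at each node, require lo < value < hi,
then recurse left with hi=value and right with lo=value.
Preorder trace (stopping at first violation):
  at node 23 with bounds (-inf, +inf): OK
  at node 10 with bounds (-inf, 23): OK
  at node 7 with bounds (-inf, 10): OK
  at node 4 with bounds (-inf, 7): OK
  at node 16 with bounds (10, 23): OK
  at node 30 with bounds (23, +inf): OK
No violation found at any node.
Result: Valid BST


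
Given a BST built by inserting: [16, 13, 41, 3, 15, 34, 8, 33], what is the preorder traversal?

Tree insertion order: [16, 13, 41, 3, 15, 34, 8, 33]
Tree (level-order array): [16, 13, 41, 3, 15, 34, None, None, 8, None, None, 33]
Preorder traversal: [16, 13, 3, 8, 15, 41, 34, 33]


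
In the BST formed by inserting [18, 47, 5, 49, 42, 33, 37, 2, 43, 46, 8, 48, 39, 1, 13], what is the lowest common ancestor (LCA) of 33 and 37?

Tree insertion order: [18, 47, 5, 49, 42, 33, 37, 2, 43, 46, 8, 48, 39, 1, 13]
Tree (level-order array): [18, 5, 47, 2, 8, 42, 49, 1, None, None, 13, 33, 43, 48, None, None, None, None, None, None, 37, None, 46, None, None, None, 39]
In a BST, the LCA of p=33, q=37 is the first node v on the
root-to-leaf path with p <= v <= q (go left if both < v, right if both > v).
Walk from root:
  at 18: both 33 and 37 > 18, go right
  at 47: both 33 and 37 < 47, go left
  at 42: both 33 and 37 < 42, go left
  at 33: 33 <= 33 <= 37, this is the LCA
LCA = 33


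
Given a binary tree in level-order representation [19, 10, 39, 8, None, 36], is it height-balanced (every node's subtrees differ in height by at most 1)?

Tree (level-order array): [19, 10, 39, 8, None, 36]
Definition: a tree is height-balanced if, at every node, |h(left) - h(right)| <= 1 (empty subtree has height -1).
Bottom-up per-node check:
  node 8: h_left=-1, h_right=-1, diff=0 [OK], height=0
  node 10: h_left=0, h_right=-1, diff=1 [OK], height=1
  node 36: h_left=-1, h_right=-1, diff=0 [OK], height=0
  node 39: h_left=0, h_right=-1, diff=1 [OK], height=1
  node 19: h_left=1, h_right=1, diff=0 [OK], height=2
All nodes satisfy the balance condition.
Result: Balanced


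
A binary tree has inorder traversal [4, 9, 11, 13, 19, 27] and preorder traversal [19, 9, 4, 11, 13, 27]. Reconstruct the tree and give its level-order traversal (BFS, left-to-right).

Inorder:  [4, 9, 11, 13, 19, 27]
Preorder: [19, 9, 4, 11, 13, 27]
Algorithm: preorder visits root first, so consume preorder in order;
for each root, split the current inorder slice at that value into
left-subtree inorder and right-subtree inorder, then recurse.
Recursive splits:
  root=19; inorder splits into left=[4, 9, 11, 13], right=[27]
  root=9; inorder splits into left=[4], right=[11, 13]
  root=4; inorder splits into left=[], right=[]
  root=11; inorder splits into left=[], right=[13]
  root=13; inorder splits into left=[], right=[]
  root=27; inorder splits into left=[], right=[]
Reconstructed level-order: [19, 9, 27, 4, 11, 13]


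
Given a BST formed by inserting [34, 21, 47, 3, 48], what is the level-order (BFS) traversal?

Tree insertion order: [34, 21, 47, 3, 48]
Tree (level-order array): [34, 21, 47, 3, None, None, 48]
BFS from the root, enqueuing left then right child of each popped node:
  queue [34] -> pop 34, enqueue [21, 47], visited so far: [34]
  queue [21, 47] -> pop 21, enqueue [3], visited so far: [34, 21]
  queue [47, 3] -> pop 47, enqueue [48], visited so far: [34, 21, 47]
  queue [3, 48] -> pop 3, enqueue [none], visited so far: [34, 21, 47, 3]
  queue [48] -> pop 48, enqueue [none], visited so far: [34, 21, 47, 3, 48]
Result: [34, 21, 47, 3, 48]


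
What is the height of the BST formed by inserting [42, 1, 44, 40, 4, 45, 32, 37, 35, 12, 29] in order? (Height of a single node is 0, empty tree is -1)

Insertion order: [42, 1, 44, 40, 4, 45, 32, 37, 35, 12, 29]
Tree (level-order array): [42, 1, 44, None, 40, None, 45, 4, None, None, None, None, 32, 12, 37, None, 29, 35]
Compute height bottom-up (empty subtree = -1):
  height(29) = 1 + max(-1, -1) = 0
  height(12) = 1 + max(-1, 0) = 1
  height(35) = 1 + max(-1, -1) = 0
  height(37) = 1 + max(0, -1) = 1
  height(32) = 1 + max(1, 1) = 2
  height(4) = 1 + max(-1, 2) = 3
  height(40) = 1 + max(3, -1) = 4
  height(1) = 1 + max(-1, 4) = 5
  height(45) = 1 + max(-1, -1) = 0
  height(44) = 1 + max(-1, 0) = 1
  height(42) = 1 + max(5, 1) = 6
Height = 6


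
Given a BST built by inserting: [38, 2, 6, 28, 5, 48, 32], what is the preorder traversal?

Tree insertion order: [38, 2, 6, 28, 5, 48, 32]
Tree (level-order array): [38, 2, 48, None, 6, None, None, 5, 28, None, None, None, 32]
Preorder traversal: [38, 2, 6, 5, 28, 32, 48]


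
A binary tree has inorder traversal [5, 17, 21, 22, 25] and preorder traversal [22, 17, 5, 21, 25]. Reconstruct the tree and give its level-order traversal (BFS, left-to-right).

Inorder:  [5, 17, 21, 22, 25]
Preorder: [22, 17, 5, 21, 25]
Algorithm: preorder visits root first, so consume preorder in order;
for each root, split the current inorder slice at that value into
left-subtree inorder and right-subtree inorder, then recurse.
Recursive splits:
  root=22; inorder splits into left=[5, 17, 21], right=[25]
  root=17; inorder splits into left=[5], right=[21]
  root=5; inorder splits into left=[], right=[]
  root=21; inorder splits into left=[], right=[]
  root=25; inorder splits into left=[], right=[]
Reconstructed level-order: [22, 17, 25, 5, 21]


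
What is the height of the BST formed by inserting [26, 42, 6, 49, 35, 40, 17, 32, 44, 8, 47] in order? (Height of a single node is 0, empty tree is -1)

Insertion order: [26, 42, 6, 49, 35, 40, 17, 32, 44, 8, 47]
Tree (level-order array): [26, 6, 42, None, 17, 35, 49, 8, None, 32, 40, 44, None, None, None, None, None, None, None, None, 47]
Compute height bottom-up (empty subtree = -1):
  height(8) = 1 + max(-1, -1) = 0
  height(17) = 1 + max(0, -1) = 1
  height(6) = 1 + max(-1, 1) = 2
  height(32) = 1 + max(-1, -1) = 0
  height(40) = 1 + max(-1, -1) = 0
  height(35) = 1 + max(0, 0) = 1
  height(47) = 1 + max(-1, -1) = 0
  height(44) = 1 + max(-1, 0) = 1
  height(49) = 1 + max(1, -1) = 2
  height(42) = 1 + max(1, 2) = 3
  height(26) = 1 + max(2, 3) = 4
Height = 4


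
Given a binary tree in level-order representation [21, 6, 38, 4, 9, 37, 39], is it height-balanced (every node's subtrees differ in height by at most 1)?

Tree (level-order array): [21, 6, 38, 4, 9, 37, 39]
Definition: a tree is height-balanced if, at every node, |h(left) - h(right)| <= 1 (empty subtree has height -1).
Bottom-up per-node check:
  node 4: h_left=-1, h_right=-1, diff=0 [OK], height=0
  node 9: h_left=-1, h_right=-1, diff=0 [OK], height=0
  node 6: h_left=0, h_right=0, diff=0 [OK], height=1
  node 37: h_left=-1, h_right=-1, diff=0 [OK], height=0
  node 39: h_left=-1, h_right=-1, diff=0 [OK], height=0
  node 38: h_left=0, h_right=0, diff=0 [OK], height=1
  node 21: h_left=1, h_right=1, diff=0 [OK], height=2
All nodes satisfy the balance condition.
Result: Balanced


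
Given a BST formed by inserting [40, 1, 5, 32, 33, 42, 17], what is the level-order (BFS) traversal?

Tree insertion order: [40, 1, 5, 32, 33, 42, 17]
Tree (level-order array): [40, 1, 42, None, 5, None, None, None, 32, 17, 33]
BFS from the root, enqueuing left then right child of each popped node:
  queue [40] -> pop 40, enqueue [1, 42], visited so far: [40]
  queue [1, 42] -> pop 1, enqueue [5], visited so far: [40, 1]
  queue [42, 5] -> pop 42, enqueue [none], visited so far: [40, 1, 42]
  queue [5] -> pop 5, enqueue [32], visited so far: [40, 1, 42, 5]
  queue [32] -> pop 32, enqueue [17, 33], visited so far: [40, 1, 42, 5, 32]
  queue [17, 33] -> pop 17, enqueue [none], visited so far: [40, 1, 42, 5, 32, 17]
  queue [33] -> pop 33, enqueue [none], visited so far: [40, 1, 42, 5, 32, 17, 33]
Result: [40, 1, 42, 5, 32, 17, 33]


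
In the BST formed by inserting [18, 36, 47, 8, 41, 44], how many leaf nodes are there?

Tree built from: [18, 36, 47, 8, 41, 44]
Tree (level-order array): [18, 8, 36, None, None, None, 47, 41, None, None, 44]
Rule: A leaf has 0 children.
Per-node child counts:
  node 18: 2 child(ren)
  node 8: 0 child(ren)
  node 36: 1 child(ren)
  node 47: 1 child(ren)
  node 41: 1 child(ren)
  node 44: 0 child(ren)
Matching nodes: [8, 44]
Count of leaf nodes: 2


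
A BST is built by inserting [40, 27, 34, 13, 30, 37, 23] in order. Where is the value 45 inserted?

Starting tree (level order): [40, 27, None, 13, 34, None, 23, 30, 37]
Insertion path: 40
Result: insert 45 as right child of 40
Final tree (level order): [40, 27, 45, 13, 34, None, None, None, 23, 30, 37]


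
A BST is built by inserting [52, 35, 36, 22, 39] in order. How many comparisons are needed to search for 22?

Search path for 22: 52 -> 35 -> 22
Found: True
Comparisons: 3


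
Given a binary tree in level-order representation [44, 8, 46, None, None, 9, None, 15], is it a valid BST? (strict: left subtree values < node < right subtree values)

Level-order array: [44, 8, 46, None, None, 9, None, 15]
Validate using subtree bounds (lo, hi): at each node, require lo < value < hi,
then recurse left with hi=value and right with lo=value.
Preorder trace (stopping at first violation):
  at node 44 with bounds (-inf, +inf): OK
  at node 8 with bounds (-inf, 44): OK
  at node 46 with bounds (44, +inf): OK
  at node 9 with bounds (44, 46): VIOLATION
Node 9 violates its bound: not (44 < 9 < 46).
Result: Not a valid BST


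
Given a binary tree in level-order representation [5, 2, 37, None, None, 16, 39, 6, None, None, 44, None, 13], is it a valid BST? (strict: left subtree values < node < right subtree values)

Level-order array: [5, 2, 37, None, None, 16, 39, 6, None, None, 44, None, 13]
Validate using subtree bounds (lo, hi): at each node, require lo < value < hi,
then recurse left with hi=value and right with lo=value.
Preorder trace (stopping at first violation):
  at node 5 with bounds (-inf, +inf): OK
  at node 2 with bounds (-inf, 5): OK
  at node 37 with bounds (5, +inf): OK
  at node 16 with bounds (5, 37): OK
  at node 6 with bounds (5, 16): OK
  at node 13 with bounds (6, 16): OK
  at node 39 with bounds (37, +inf): OK
  at node 44 with bounds (39, +inf): OK
No violation found at any node.
Result: Valid BST


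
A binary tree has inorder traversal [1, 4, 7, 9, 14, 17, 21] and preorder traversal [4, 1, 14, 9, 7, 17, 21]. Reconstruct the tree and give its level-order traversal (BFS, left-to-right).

Inorder:  [1, 4, 7, 9, 14, 17, 21]
Preorder: [4, 1, 14, 9, 7, 17, 21]
Algorithm: preorder visits root first, so consume preorder in order;
for each root, split the current inorder slice at that value into
left-subtree inorder and right-subtree inorder, then recurse.
Recursive splits:
  root=4; inorder splits into left=[1], right=[7, 9, 14, 17, 21]
  root=1; inorder splits into left=[], right=[]
  root=14; inorder splits into left=[7, 9], right=[17, 21]
  root=9; inorder splits into left=[7], right=[]
  root=7; inorder splits into left=[], right=[]
  root=17; inorder splits into left=[], right=[21]
  root=21; inorder splits into left=[], right=[]
Reconstructed level-order: [4, 1, 14, 9, 17, 7, 21]


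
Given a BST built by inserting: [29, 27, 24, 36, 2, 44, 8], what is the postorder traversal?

Tree insertion order: [29, 27, 24, 36, 2, 44, 8]
Tree (level-order array): [29, 27, 36, 24, None, None, 44, 2, None, None, None, None, 8]
Postorder traversal: [8, 2, 24, 27, 44, 36, 29]


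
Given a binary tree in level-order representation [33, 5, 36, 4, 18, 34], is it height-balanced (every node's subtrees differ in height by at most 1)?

Tree (level-order array): [33, 5, 36, 4, 18, 34]
Definition: a tree is height-balanced if, at every node, |h(left) - h(right)| <= 1 (empty subtree has height -1).
Bottom-up per-node check:
  node 4: h_left=-1, h_right=-1, diff=0 [OK], height=0
  node 18: h_left=-1, h_right=-1, diff=0 [OK], height=0
  node 5: h_left=0, h_right=0, diff=0 [OK], height=1
  node 34: h_left=-1, h_right=-1, diff=0 [OK], height=0
  node 36: h_left=0, h_right=-1, diff=1 [OK], height=1
  node 33: h_left=1, h_right=1, diff=0 [OK], height=2
All nodes satisfy the balance condition.
Result: Balanced


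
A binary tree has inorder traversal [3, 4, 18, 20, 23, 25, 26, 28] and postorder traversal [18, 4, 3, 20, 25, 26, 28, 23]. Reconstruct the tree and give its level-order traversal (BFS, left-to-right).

Inorder:   [3, 4, 18, 20, 23, 25, 26, 28]
Postorder: [18, 4, 3, 20, 25, 26, 28, 23]
Algorithm: postorder visits root last, so walk postorder right-to-left;
each value is the root of the current inorder slice — split it at that
value, recurse on the right subtree first, then the left.
Recursive splits:
  root=23; inorder splits into left=[3, 4, 18, 20], right=[25, 26, 28]
  root=28; inorder splits into left=[25, 26], right=[]
  root=26; inorder splits into left=[25], right=[]
  root=25; inorder splits into left=[], right=[]
  root=20; inorder splits into left=[3, 4, 18], right=[]
  root=3; inorder splits into left=[], right=[4, 18]
  root=4; inorder splits into left=[], right=[18]
  root=18; inorder splits into left=[], right=[]
Reconstructed level-order: [23, 20, 28, 3, 26, 4, 25, 18]


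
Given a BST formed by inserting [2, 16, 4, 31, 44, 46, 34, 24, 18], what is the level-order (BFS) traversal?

Tree insertion order: [2, 16, 4, 31, 44, 46, 34, 24, 18]
Tree (level-order array): [2, None, 16, 4, 31, None, None, 24, 44, 18, None, 34, 46]
BFS from the root, enqueuing left then right child of each popped node:
  queue [2] -> pop 2, enqueue [16], visited so far: [2]
  queue [16] -> pop 16, enqueue [4, 31], visited so far: [2, 16]
  queue [4, 31] -> pop 4, enqueue [none], visited so far: [2, 16, 4]
  queue [31] -> pop 31, enqueue [24, 44], visited so far: [2, 16, 4, 31]
  queue [24, 44] -> pop 24, enqueue [18], visited so far: [2, 16, 4, 31, 24]
  queue [44, 18] -> pop 44, enqueue [34, 46], visited so far: [2, 16, 4, 31, 24, 44]
  queue [18, 34, 46] -> pop 18, enqueue [none], visited so far: [2, 16, 4, 31, 24, 44, 18]
  queue [34, 46] -> pop 34, enqueue [none], visited so far: [2, 16, 4, 31, 24, 44, 18, 34]
  queue [46] -> pop 46, enqueue [none], visited so far: [2, 16, 4, 31, 24, 44, 18, 34, 46]
Result: [2, 16, 4, 31, 24, 44, 18, 34, 46]


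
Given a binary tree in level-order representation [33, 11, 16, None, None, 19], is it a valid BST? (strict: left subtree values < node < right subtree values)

Level-order array: [33, 11, 16, None, None, 19]
Validate using subtree bounds (lo, hi): at each node, require lo < value < hi,
then recurse left with hi=value and right with lo=value.
Preorder trace (stopping at first violation):
  at node 33 with bounds (-inf, +inf): OK
  at node 11 with bounds (-inf, 33): OK
  at node 16 with bounds (33, +inf): VIOLATION
Node 16 violates its bound: not (33 < 16 < +inf).
Result: Not a valid BST


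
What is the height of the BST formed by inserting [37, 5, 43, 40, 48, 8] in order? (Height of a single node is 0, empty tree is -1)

Insertion order: [37, 5, 43, 40, 48, 8]
Tree (level-order array): [37, 5, 43, None, 8, 40, 48]
Compute height bottom-up (empty subtree = -1):
  height(8) = 1 + max(-1, -1) = 0
  height(5) = 1 + max(-1, 0) = 1
  height(40) = 1 + max(-1, -1) = 0
  height(48) = 1 + max(-1, -1) = 0
  height(43) = 1 + max(0, 0) = 1
  height(37) = 1 + max(1, 1) = 2
Height = 2


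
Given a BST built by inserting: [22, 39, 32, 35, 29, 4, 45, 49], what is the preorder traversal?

Tree insertion order: [22, 39, 32, 35, 29, 4, 45, 49]
Tree (level-order array): [22, 4, 39, None, None, 32, 45, 29, 35, None, 49]
Preorder traversal: [22, 4, 39, 32, 29, 35, 45, 49]


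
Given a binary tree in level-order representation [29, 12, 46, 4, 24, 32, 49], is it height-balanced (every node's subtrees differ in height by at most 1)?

Tree (level-order array): [29, 12, 46, 4, 24, 32, 49]
Definition: a tree is height-balanced if, at every node, |h(left) - h(right)| <= 1 (empty subtree has height -1).
Bottom-up per-node check:
  node 4: h_left=-1, h_right=-1, diff=0 [OK], height=0
  node 24: h_left=-1, h_right=-1, diff=0 [OK], height=0
  node 12: h_left=0, h_right=0, diff=0 [OK], height=1
  node 32: h_left=-1, h_right=-1, diff=0 [OK], height=0
  node 49: h_left=-1, h_right=-1, diff=0 [OK], height=0
  node 46: h_left=0, h_right=0, diff=0 [OK], height=1
  node 29: h_left=1, h_right=1, diff=0 [OK], height=2
All nodes satisfy the balance condition.
Result: Balanced


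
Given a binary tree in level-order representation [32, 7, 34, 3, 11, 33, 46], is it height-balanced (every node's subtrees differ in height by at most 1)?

Tree (level-order array): [32, 7, 34, 3, 11, 33, 46]
Definition: a tree is height-balanced if, at every node, |h(left) - h(right)| <= 1 (empty subtree has height -1).
Bottom-up per-node check:
  node 3: h_left=-1, h_right=-1, diff=0 [OK], height=0
  node 11: h_left=-1, h_right=-1, diff=0 [OK], height=0
  node 7: h_left=0, h_right=0, diff=0 [OK], height=1
  node 33: h_left=-1, h_right=-1, diff=0 [OK], height=0
  node 46: h_left=-1, h_right=-1, diff=0 [OK], height=0
  node 34: h_left=0, h_right=0, diff=0 [OK], height=1
  node 32: h_left=1, h_right=1, diff=0 [OK], height=2
All nodes satisfy the balance condition.
Result: Balanced


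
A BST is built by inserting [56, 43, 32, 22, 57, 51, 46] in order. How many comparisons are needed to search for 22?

Search path for 22: 56 -> 43 -> 32 -> 22
Found: True
Comparisons: 4


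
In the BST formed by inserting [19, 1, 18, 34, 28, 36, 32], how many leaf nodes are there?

Tree built from: [19, 1, 18, 34, 28, 36, 32]
Tree (level-order array): [19, 1, 34, None, 18, 28, 36, None, None, None, 32]
Rule: A leaf has 0 children.
Per-node child counts:
  node 19: 2 child(ren)
  node 1: 1 child(ren)
  node 18: 0 child(ren)
  node 34: 2 child(ren)
  node 28: 1 child(ren)
  node 32: 0 child(ren)
  node 36: 0 child(ren)
Matching nodes: [18, 32, 36]
Count of leaf nodes: 3


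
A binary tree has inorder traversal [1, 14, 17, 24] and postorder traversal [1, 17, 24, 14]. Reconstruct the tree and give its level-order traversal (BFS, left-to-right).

Inorder:   [1, 14, 17, 24]
Postorder: [1, 17, 24, 14]
Algorithm: postorder visits root last, so walk postorder right-to-left;
each value is the root of the current inorder slice — split it at that
value, recurse on the right subtree first, then the left.
Recursive splits:
  root=14; inorder splits into left=[1], right=[17, 24]
  root=24; inorder splits into left=[17], right=[]
  root=17; inorder splits into left=[], right=[]
  root=1; inorder splits into left=[], right=[]
Reconstructed level-order: [14, 1, 24, 17]


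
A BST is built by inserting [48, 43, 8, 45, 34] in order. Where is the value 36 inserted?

Starting tree (level order): [48, 43, None, 8, 45, None, 34]
Insertion path: 48 -> 43 -> 8 -> 34
Result: insert 36 as right child of 34
Final tree (level order): [48, 43, None, 8, 45, None, 34, None, None, None, 36]


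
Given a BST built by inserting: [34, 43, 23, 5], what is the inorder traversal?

Tree insertion order: [34, 43, 23, 5]
Tree (level-order array): [34, 23, 43, 5]
Inorder traversal: [5, 23, 34, 43]


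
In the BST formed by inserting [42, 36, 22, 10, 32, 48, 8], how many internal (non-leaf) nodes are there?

Tree built from: [42, 36, 22, 10, 32, 48, 8]
Tree (level-order array): [42, 36, 48, 22, None, None, None, 10, 32, 8]
Rule: An internal node has at least one child.
Per-node child counts:
  node 42: 2 child(ren)
  node 36: 1 child(ren)
  node 22: 2 child(ren)
  node 10: 1 child(ren)
  node 8: 0 child(ren)
  node 32: 0 child(ren)
  node 48: 0 child(ren)
Matching nodes: [42, 36, 22, 10]
Count of internal (non-leaf) nodes: 4


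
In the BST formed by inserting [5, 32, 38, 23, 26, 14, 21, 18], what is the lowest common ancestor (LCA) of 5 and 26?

Tree insertion order: [5, 32, 38, 23, 26, 14, 21, 18]
Tree (level-order array): [5, None, 32, 23, 38, 14, 26, None, None, None, 21, None, None, 18]
In a BST, the LCA of p=5, q=26 is the first node v on the
root-to-leaf path with p <= v <= q (go left if both < v, right if both > v).
Walk from root:
  at 5: 5 <= 5 <= 26, this is the LCA
LCA = 5


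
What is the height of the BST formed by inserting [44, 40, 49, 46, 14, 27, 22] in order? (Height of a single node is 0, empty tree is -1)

Insertion order: [44, 40, 49, 46, 14, 27, 22]
Tree (level-order array): [44, 40, 49, 14, None, 46, None, None, 27, None, None, 22]
Compute height bottom-up (empty subtree = -1):
  height(22) = 1 + max(-1, -1) = 0
  height(27) = 1 + max(0, -1) = 1
  height(14) = 1 + max(-1, 1) = 2
  height(40) = 1 + max(2, -1) = 3
  height(46) = 1 + max(-1, -1) = 0
  height(49) = 1 + max(0, -1) = 1
  height(44) = 1 + max(3, 1) = 4
Height = 4


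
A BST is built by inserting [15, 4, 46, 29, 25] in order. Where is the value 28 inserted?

Starting tree (level order): [15, 4, 46, None, None, 29, None, 25]
Insertion path: 15 -> 46 -> 29 -> 25
Result: insert 28 as right child of 25
Final tree (level order): [15, 4, 46, None, None, 29, None, 25, None, None, 28]


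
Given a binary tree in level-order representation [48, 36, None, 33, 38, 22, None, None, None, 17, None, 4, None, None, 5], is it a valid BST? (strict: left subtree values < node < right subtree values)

Level-order array: [48, 36, None, 33, 38, 22, None, None, None, 17, None, 4, None, None, 5]
Validate using subtree bounds (lo, hi): at each node, require lo < value < hi,
then recurse left with hi=value and right with lo=value.
Preorder trace (stopping at first violation):
  at node 48 with bounds (-inf, +inf): OK
  at node 36 with bounds (-inf, 48): OK
  at node 33 with bounds (-inf, 36): OK
  at node 22 with bounds (-inf, 33): OK
  at node 17 with bounds (-inf, 22): OK
  at node 4 with bounds (-inf, 17): OK
  at node 5 with bounds (4, 17): OK
  at node 38 with bounds (36, 48): OK
No violation found at any node.
Result: Valid BST


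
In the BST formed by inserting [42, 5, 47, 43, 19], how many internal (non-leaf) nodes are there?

Tree built from: [42, 5, 47, 43, 19]
Tree (level-order array): [42, 5, 47, None, 19, 43]
Rule: An internal node has at least one child.
Per-node child counts:
  node 42: 2 child(ren)
  node 5: 1 child(ren)
  node 19: 0 child(ren)
  node 47: 1 child(ren)
  node 43: 0 child(ren)
Matching nodes: [42, 5, 47]
Count of internal (non-leaf) nodes: 3


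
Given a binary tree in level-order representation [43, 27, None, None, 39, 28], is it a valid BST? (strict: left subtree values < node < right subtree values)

Level-order array: [43, 27, None, None, 39, 28]
Validate using subtree bounds (lo, hi): at each node, require lo < value < hi,
then recurse left with hi=value and right with lo=value.
Preorder trace (stopping at first violation):
  at node 43 with bounds (-inf, +inf): OK
  at node 27 with bounds (-inf, 43): OK
  at node 39 with bounds (27, 43): OK
  at node 28 with bounds (27, 39): OK
No violation found at any node.
Result: Valid BST


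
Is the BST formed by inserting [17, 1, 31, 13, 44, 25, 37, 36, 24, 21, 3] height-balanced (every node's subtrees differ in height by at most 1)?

Tree (level-order array): [17, 1, 31, None, 13, 25, 44, 3, None, 24, None, 37, None, None, None, 21, None, 36]
Definition: a tree is height-balanced if, at every node, |h(left) - h(right)| <= 1 (empty subtree has height -1).
Bottom-up per-node check:
  node 3: h_left=-1, h_right=-1, diff=0 [OK], height=0
  node 13: h_left=0, h_right=-1, diff=1 [OK], height=1
  node 1: h_left=-1, h_right=1, diff=2 [FAIL (|-1-1|=2 > 1)], height=2
  node 21: h_left=-1, h_right=-1, diff=0 [OK], height=0
  node 24: h_left=0, h_right=-1, diff=1 [OK], height=1
  node 25: h_left=1, h_right=-1, diff=2 [FAIL (|1--1|=2 > 1)], height=2
  node 36: h_left=-1, h_right=-1, diff=0 [OK], height=0
  node 37: h_left=0, h_right=-1, diff=1 [OK], height=1
  node 44: h_left=1, h_right=-1, diff=2 [FAIL (|1--1|=2 > 1)], height=2
  node 31: h_left=2, h_right=2, diff=0 [OK], height=3
  node 17: h_left=2, h_right=3, diff=1 [OK], height=4
Node 1 violates the condition: |-1 - 1| = 2 > 1.
Result: Not balanced


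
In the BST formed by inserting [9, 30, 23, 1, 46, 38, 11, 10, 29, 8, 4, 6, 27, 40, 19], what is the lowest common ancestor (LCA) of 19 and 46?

Tree insertion order: [9, 30, 23, 1, 46, 38, 11, 10, 29, 8, 4, 6, 27, 40, 19]
Tree (level-order array): [9, 1, 30, None, 8, 23, 46, 4, None, 11, 29, 38, None, None, 6, 10, 19, 27, None, None, 40]
In a BST, the LCA of p=19, q=46 is the first node v on the
root-to-leaf path with p <= v <= q (go left if both < v, right if both > v).
Walk from root:
  at 9: both 19 and 46 > 9, go right
  at 30: 19 <= 30 <= 46, this is the LCA
LCA = 30


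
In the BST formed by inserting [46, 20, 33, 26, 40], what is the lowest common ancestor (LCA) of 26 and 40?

Tree insertion order: [46, 20, 33, 26, 40]
Tree (level-order array): [46, 20, None, None, 33, 26, 40]
In a BST, the LCA of p=26, q=40 is the first node v on the
root-to-leaf path with p <= v <= q (go left if both < v, right if both > v).
Walk from root:
  at 46: both 26 and 40 < 46, go left
  at 20: both 26 and 40 > 20, go right
  at 33: 26 <= 33 <= 40, this is the LCA
LCA = 33


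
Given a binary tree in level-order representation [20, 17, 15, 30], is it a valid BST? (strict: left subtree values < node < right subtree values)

Level-order array: [20, 17, 15, 30]
Validate using subtree bounds (lo, hi): at each node, require lo < value < hi,
then recurse left with hi=value and right with lo=value.
Preorder trace (stopping at first violation):
  at node 20 with bounds (-inf, +inf): OK
  at node 17 with bounds (-inf, 20): OK
  at node 30 with bounds (-inf, 17): VIOLATION
Node 30 violates its bound: not (-inf < 30 < 17).
Result: Not a valid BST
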